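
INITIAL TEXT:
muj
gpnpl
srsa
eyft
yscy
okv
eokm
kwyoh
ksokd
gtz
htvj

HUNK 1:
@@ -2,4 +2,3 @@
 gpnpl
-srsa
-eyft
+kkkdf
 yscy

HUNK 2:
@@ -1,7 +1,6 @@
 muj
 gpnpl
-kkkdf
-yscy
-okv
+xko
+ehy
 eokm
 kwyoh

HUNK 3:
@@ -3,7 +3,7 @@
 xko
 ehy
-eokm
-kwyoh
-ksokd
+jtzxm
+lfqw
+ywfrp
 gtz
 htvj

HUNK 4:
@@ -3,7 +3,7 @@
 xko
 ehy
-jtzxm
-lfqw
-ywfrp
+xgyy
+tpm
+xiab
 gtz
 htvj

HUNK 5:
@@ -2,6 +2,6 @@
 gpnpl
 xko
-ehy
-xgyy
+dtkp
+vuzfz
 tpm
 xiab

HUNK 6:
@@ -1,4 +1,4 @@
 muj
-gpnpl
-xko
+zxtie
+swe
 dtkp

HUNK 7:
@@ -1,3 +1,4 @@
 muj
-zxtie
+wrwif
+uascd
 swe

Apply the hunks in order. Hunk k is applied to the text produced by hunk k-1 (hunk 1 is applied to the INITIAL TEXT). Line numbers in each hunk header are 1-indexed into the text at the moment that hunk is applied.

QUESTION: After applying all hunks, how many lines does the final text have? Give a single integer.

Hunk 1: at line 2 remove [srsa,eyft] add [kkkdf] -> 10 lines: muj gpnpl kkkdf yscy okv eokm kwyoh ksokd gtz htvj
Hunk 2: at line 1 remove [kkkdf,yscy,okv] add [xko,ehy] -> 9 lines: muj gpnpl xko ehy eokm kwyoh ksokd gtz htvj
Hunk 3: at line 3 remove [eokm,kwyoh,ksokd] add [jtzxm,lfqw,ywfrp] -> 9 lines: muj gpnpl xko ehy jtzxm lfqw ywfrp gtz htvj
Hunk 4: at line 3 remove [jtzxm,lfqw,ywfrp] add [xgyy,tpm,xiab] -> 9 lines: muj gpnpl xko ehy xgyy tpm xiab gtz htvj
Hunk 5: at line 2 remove [ehy,xgyy] add [dtkp,vuzfz] -> 9 lines: muj gpnpl xko dtkp vuzfz tpm xiab gtz htvj
Hunk 6: at line 1 remove [gpnpl,xko] add [zxtie,swe] -> 9 lines: muj zxtie swe dtkp vuzfz tpm xiab gtz htvj
Hunk 7: at line 1 remove [zxtie] add [wrwif,uascd] -> 10 lines: muj wrwif uascd swe dtkp vuzfz tpm xiab gtz htvj
Final line count: 10

Answer: 10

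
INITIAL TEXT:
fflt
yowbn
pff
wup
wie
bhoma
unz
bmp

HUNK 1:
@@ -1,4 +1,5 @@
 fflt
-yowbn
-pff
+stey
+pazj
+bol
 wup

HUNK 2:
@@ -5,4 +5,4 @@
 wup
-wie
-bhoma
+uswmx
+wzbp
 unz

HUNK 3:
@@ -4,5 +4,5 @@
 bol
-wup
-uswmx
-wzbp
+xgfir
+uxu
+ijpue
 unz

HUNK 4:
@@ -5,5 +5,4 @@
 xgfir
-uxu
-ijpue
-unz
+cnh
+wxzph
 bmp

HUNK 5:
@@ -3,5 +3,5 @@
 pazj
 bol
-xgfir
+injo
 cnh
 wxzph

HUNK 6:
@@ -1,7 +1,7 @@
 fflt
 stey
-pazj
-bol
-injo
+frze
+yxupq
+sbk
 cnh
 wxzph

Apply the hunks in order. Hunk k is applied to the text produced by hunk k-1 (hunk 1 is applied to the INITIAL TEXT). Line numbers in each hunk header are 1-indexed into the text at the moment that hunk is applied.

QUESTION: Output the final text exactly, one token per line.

Hunk 1: at line 1 remove [yowbn,pff] add [stey,pazj,bol] -> 9 lines: fflt stey pazj bol wup wie bhoma unz bmp
Hunk 2: at line 5 remove [wie,bhoma] add [uswmx,wzbp] -> 9 lines: fflt stey pazj bol wup uswmx wzbp unz bmp
Hunk 3: at line 4 remove [wup,uswmx,wzbp] add [xgfir,uxu,ijpue] -> 9 lines: fflt stey pazj bol xgfir uxu ijpue unz bmp
Hunk 4: at line 5 remove [uxu,ijpue,unz] add [cnh,wxzph] -> 8 lines: fflt stey pazj bol xgfir cnh wxzph bmp
Hunk 5: at line 3 remove [xgfir] add [injo] -> 8 lines: fflt stey pazj bol injo cnh wxzph bmp
Hunk 6: at line 1 remove [pazj,bol,injo] add [frze,yxupq,sbk] -> 8 lines: fflt stey frze yxupq sbk cnh wxzph bmp

Answer: fflt
stey
frze
yxupq
sbk
cnh
wxzph
bmp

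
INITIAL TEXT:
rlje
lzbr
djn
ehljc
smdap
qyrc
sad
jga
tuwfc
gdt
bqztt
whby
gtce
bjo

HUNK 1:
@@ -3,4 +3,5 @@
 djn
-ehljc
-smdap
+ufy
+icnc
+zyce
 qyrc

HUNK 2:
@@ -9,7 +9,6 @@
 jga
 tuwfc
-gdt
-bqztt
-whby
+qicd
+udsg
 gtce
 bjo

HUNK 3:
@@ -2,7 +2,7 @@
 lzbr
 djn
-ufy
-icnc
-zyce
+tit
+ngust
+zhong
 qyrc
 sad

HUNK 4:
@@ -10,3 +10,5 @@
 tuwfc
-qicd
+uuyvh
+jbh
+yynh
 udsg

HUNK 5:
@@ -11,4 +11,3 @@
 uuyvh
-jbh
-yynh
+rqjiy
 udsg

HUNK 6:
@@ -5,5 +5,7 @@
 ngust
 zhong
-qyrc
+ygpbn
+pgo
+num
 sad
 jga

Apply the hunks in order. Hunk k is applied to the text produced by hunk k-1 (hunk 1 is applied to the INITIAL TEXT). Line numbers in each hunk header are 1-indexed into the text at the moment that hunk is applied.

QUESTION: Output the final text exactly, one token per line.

Hunk 1: at line 3 remove [ehljc,smdap] add [ufy,icnc,zyce] -> 15 lines: rlje lzbr djn ufy icnc zyce qyrc sad jga tuwfc gdt bqztt whby gtce bjo
Hunk 2: at line 9 remove [gdt,bqztt,whby] add [qicd,udsg] -> 14 lines: rlje lzbr djn ufy icnc zyce qyrc sad jga tuwfc qicd udsg gtce bjo
Hunk 3: at line 2 remove [ufy,icnc,zyce] add [tit,ngust,zhong] -> 14 lines: rlje lzbr djn tit ngust zhong qyrc sad jga tuwfc qicd udsg gtce bjo
Hunk 4: at line 10 remove [qicd] add [uuyvh,jbh,yynh] -> 16 lines: rlje lzbr djn tit ngust zhong qyrc sad jga tuwfc uuyvh jbh yynh udsg gtce bjo
Hunk 5: at line 11 remove [jbh,yynh] add [rqjiy] -> 15 lines: rlje lzbr djn tit ngust zhong qyrc sad jga tuwfc uuyvh rqjiy udsg gtce bjo
Hunk 6: at line 5 remove [qyrc] add [ygpbn,pgo,num] -> 17 lines: rlje lzbr djn tit ngust zhong ygpbn pgo num sad jga tuwfc uuyvh rqjiy udsg gtce bjo

Answer: rlje
lzbr
djn
tit
ngust
zhong
ygpbn
pgo
num
sad
jga
tuwfc
uuyvh
rqjiy
udsg
gtce
bjo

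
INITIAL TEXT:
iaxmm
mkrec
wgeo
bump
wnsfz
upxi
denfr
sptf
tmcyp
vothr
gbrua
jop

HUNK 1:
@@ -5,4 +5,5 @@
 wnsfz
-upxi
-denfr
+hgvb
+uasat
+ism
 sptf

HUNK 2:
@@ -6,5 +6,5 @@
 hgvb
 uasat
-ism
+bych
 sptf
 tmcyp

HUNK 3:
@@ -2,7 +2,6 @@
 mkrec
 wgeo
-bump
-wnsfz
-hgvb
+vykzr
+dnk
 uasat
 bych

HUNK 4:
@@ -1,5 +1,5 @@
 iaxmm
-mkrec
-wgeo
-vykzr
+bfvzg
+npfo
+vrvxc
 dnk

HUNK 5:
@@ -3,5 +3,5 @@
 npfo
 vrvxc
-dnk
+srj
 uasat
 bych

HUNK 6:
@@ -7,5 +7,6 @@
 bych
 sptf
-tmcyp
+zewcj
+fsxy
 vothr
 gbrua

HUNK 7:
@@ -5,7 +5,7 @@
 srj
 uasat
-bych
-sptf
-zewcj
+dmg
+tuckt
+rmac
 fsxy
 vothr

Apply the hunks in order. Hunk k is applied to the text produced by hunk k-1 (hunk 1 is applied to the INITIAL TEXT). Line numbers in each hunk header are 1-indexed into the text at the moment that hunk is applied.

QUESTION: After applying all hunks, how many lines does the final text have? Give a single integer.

Hunk 1: at line 5 remove [upxi,denfr] add [hgvb,uasat,ism] -> 13 lines: iaxmm mkrec wgeo bump wnsfz hgvb uasat ism sptf tmcyp vothr gbrua jop
Hunk 2: at line 6 remove [ism] add [bych] -> 13 lines: iaxmm mkrec wgeo bump wnsfz hgvb uasat bych sptf tmcyp vothr gbrua jop
Hunk 3: at line 2 remove [bump,wnsfz,hgvb] add [vykzr,dnk] -> 12 lines: iaxmm mkrec wgeo vykzr dnk uasat bych sptf tmcyp vothr gbrua jop
Hunk 4: at line 1 remove [mkrec,wgeo,vykzr] add [bfvzg,npfo,vrvxc] -> 12 lines: iaxmm bfvzg npfo vrvxc dnk uasat bych sptf tmcyp vothr gbrua jop
Hunk 5: at line 3 remove [dnk] add [srj] -> 12 lines: iaxmm bfvzg npfo vrvxc srj uasat bych sptf tmcyp vothr gbrua jop
Hunk 6: at line 7 remove [tmcyp] add [zewcj,fsxy] -> 13 lines: iaxmm bfvzg npfo vrvxc srj uasat bych sptf zewcj fsxy vothr gbrua jop
Hunk 7: at line 5 remove [bych,sptf,zewcj] add [dmg,tuckt,rmac] -> 13 lines: iaxmm bfvzg npfo vrvxc srj uasat dmg tuckt rmac fsxy vothr gbrua jop
Final line count: 13

Answer: 13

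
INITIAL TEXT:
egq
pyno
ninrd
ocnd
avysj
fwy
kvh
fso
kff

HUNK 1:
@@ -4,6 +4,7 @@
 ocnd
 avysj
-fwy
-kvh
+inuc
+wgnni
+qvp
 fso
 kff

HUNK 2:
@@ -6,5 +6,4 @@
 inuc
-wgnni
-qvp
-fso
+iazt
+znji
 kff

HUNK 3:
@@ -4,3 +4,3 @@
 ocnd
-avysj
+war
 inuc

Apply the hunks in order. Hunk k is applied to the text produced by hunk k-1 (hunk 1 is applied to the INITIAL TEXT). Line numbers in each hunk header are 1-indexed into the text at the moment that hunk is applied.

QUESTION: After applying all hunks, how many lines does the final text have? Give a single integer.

Hunk 1: at line 4 remove [fwy,kvh] add [inuc,wgnni,qvp] -> 10 lines: egq pyno ninrd ocnd avysj inuc wgnni qvp fso kff
Hunk 2: at line 6 remove [wgnni,qvp,fso] add [iazt,znji] -> 9 lines: egq pyno ninrd ocnd avysj inuc iazt znji kff
Hunk 3: at line 4 remove [avysj] add [war] -> 9 lines: egq pyno ninrd ocnd war inuc iazt znji kff
Final line count: 9

Answer: 9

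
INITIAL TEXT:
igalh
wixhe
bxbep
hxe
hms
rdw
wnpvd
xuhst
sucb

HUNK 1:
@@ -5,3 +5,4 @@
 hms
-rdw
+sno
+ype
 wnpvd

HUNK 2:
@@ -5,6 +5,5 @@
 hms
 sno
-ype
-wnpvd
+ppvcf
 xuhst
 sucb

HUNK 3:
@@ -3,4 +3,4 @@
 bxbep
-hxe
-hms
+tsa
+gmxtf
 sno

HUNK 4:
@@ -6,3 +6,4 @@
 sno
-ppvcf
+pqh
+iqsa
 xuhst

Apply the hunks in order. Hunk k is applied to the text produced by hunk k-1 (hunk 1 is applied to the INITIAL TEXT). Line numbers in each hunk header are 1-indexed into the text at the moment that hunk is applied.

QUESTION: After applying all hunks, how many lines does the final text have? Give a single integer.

Answer: 10

Derivation:
Hunk 1: at line 5 remove [rdw] add [sno,ype] -> 10 lines: igalh wixhe bxbep hxe hms sno ype wnpvd xuhst sucb
Hunk 2: at line 5 remove [ype,wnpvd] add [ppvcf] -> 9 lines: igalh wixhe bxbep hxe hms sno ppvcf xuhst sucb
Hunk 3: at line 3 remove [hxe,hms] add [tsa,gmxtf] -> 9 lines: igalh wixhe bxbep tsa gmxtf sno ppvcf xuhst sucb
Hunk 4: at line 6 remove [ppvcf] add [pqh,iqsa] -> 10 lines: igalh wixhe bxbep tsa gmxtf sno pqh iqsa xuhst sucb
Final line count: 10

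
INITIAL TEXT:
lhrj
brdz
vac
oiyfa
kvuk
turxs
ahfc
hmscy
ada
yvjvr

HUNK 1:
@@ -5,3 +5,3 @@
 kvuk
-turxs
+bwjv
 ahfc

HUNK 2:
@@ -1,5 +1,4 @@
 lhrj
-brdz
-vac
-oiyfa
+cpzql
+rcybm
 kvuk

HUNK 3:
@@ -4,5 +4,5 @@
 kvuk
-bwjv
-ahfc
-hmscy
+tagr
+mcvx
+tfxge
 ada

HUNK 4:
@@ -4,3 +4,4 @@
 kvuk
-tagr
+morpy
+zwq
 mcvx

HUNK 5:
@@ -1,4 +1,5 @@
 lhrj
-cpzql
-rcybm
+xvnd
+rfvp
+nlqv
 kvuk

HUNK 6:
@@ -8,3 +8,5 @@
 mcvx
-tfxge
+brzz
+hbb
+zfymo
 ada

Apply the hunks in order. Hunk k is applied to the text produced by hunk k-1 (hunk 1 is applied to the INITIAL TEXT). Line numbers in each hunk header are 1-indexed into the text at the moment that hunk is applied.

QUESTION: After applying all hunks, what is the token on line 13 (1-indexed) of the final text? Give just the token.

Answer: yvjvr

Derivation:
Hunk 1: at line 5 remove [turxs] add [bwjv] -> 10 lines: lhrj brdz vac oiyfa kvuk bwjv ahfc hmscy ada yvjvr
Hunk 2: at line 1 remove [brdz,vac,oiyfa] add [cpzql,rcybm] -> 9 lines: lhrj cpzql rcybm kvuk bwjv ahfc hmscy ada yvjvr
Hunk 3: at line 4 remove [bwjv,ahfc,hmscy] add [tagr,mcvx,tfxge] -> 9 lines: lhrj cpzql rcybm kvuk tagr mcvx tfxge ada yvjvr
Hunk 4: at line 4 remove [tagr] add [morpy,zwq] -> 10 lines: lhrj cpzql rcybm kvuk morpy zwq mcvx tfxge ada yvjvr
Hunk 5: at line 1 remove [cpzql,rcybm] add [xvnd,rfvp,nlqv] -> 11 lines: lhrj xvnd rfvp nlqv kvuk morpy zwq mcvx tfxge ada yvjvr
Hunk 6: at line 8 remove [tfxge] add [brzz,hbb,zfymo] -> 13 lines: lhrj xvnd rfvp nlqv kvuk morpy zwq mcvx brzz hbb zfymo ada yvjvr
Final line 13: yvjvr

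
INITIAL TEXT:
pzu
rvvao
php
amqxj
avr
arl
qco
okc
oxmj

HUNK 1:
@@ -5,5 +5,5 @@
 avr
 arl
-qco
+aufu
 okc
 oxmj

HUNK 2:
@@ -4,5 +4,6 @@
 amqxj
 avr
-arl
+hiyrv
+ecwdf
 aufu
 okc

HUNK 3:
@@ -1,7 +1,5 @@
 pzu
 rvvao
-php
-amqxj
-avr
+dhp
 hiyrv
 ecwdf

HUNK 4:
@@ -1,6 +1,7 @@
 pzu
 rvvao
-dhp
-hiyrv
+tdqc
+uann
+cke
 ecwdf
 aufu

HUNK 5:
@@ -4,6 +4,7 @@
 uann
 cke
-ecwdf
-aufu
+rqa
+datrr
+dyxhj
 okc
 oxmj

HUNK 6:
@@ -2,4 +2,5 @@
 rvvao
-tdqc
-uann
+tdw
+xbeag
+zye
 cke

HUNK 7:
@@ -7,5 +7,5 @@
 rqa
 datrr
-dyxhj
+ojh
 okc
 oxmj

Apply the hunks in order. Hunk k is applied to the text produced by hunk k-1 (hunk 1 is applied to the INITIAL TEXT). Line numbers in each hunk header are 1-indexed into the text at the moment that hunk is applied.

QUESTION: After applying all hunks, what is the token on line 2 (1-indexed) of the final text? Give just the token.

Hunk 1: at line 5 remove [qco] add [aufu] -> 9 lines: pzu rvvao php amqxj avr arl aufu okc oxmj
Hunk 2: at line 4 remove [arl] add [hiyrv,ecwdf] -> 10 lines: pzu rvvao php amqxj avr hiyrv ecwdf aufu okc oxmj
Hunk 3: at line 1 remove [php,amqxj,avr] add [dhp] -> 8 lines: pzu rvvao dhp hiyrv ecwdf aufu okc oxmj
Hunk 4: at line 1 remove [dhp,hiyrv] add [tdqc,uann,cke] -> 9 lines: pzu rvvao tdqc uann cke ecwdf aufu okc oxmj
Hunk 5: at line 4 remove [ecwdf,aufu] add [rqa,datrr,dyxhj] -> 10 lines: pzu rvvao tdqc uann cke rqa datrr dyxhj okc oxmj
Hunk 6: at line 2 remove [tdqc,uann] add [tdw,xbeag,zye] -> 11 lines: pzu rvvao tdw xbeag zye cke rqa datrr dyxhj okc oxmj
Hunk 7: at line 7 remove [dyxhj] add [ojh] -> 11 lines: pzu rvvao tdw xbeag zye cke rqa datrr ojh okc oxmj
Final line 2: rvvao

Answer: rvvao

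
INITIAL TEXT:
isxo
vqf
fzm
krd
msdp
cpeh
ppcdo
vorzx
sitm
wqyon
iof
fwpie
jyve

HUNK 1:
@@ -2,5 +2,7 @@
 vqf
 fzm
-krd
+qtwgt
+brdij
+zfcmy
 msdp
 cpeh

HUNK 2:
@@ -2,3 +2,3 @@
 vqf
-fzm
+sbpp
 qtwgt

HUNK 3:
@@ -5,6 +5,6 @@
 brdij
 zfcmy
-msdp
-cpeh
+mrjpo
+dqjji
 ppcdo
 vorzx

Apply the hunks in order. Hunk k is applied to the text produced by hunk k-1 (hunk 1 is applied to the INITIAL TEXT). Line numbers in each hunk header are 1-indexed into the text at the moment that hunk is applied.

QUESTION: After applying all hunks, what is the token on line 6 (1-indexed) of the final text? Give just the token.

Answer: zfcmy

Derivation:
Hunk 1: at line 2 remove [krd] add [qtwgt,brdij,zfcmy] -> 15 lines: isxo vqf fzm qtwgt brdij zfcmy msdp cpeh ppcdo vorzx sitm wqyon iof fwpie jyve
Hunk 2: at line 2 remove [fzm] add [sbpp] -> 15 lines: isxo vqf sbpp qtwgt brdij zfcmy msdp cpeh ppcdo vorzx sitm wqyon iof fwpie jyve
Hunk 3: at line 5 remove [msdp,cpeh] add [mrjpo,dqjji] -> 15 lines: isxo vqf sbpp qtwgt brdij zfcmy mrjpo dqjji ppcdo vorzx sitm wqyon iof fwpie jyve
Final line 6: zfcmy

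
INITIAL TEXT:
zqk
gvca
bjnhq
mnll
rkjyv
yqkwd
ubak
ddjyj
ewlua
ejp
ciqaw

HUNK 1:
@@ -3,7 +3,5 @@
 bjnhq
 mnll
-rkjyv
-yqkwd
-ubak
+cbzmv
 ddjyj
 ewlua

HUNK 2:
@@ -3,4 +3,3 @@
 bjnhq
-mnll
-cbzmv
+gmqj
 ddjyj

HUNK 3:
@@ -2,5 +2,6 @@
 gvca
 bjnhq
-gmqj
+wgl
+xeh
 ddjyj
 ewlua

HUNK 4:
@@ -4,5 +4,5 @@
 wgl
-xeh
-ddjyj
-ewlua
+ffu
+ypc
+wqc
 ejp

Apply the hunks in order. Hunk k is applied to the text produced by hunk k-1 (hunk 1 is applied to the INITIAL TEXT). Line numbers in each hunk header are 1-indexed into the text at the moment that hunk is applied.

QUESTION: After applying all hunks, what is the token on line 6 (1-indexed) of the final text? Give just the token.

Answer: ypc

Derivation:
Hunk 1: at line 3 remove [rkjyv,yqkwd,ubak] add [cbzmv] -> 9 lines: zqk gvca bjnhq mnll cbzmv ddjyj ewlua ejp ciqaw
Hunk 2: at line 3 remove [mnll,cbzmv] add [gmqj] -> 8 lines: zqk gvca bjnhq gmqj ddjyj ewlua ejp ciqaw
Hunk 3: at line 2 remove [gmqj] add [wgl,xeh] -> 9 lines: zqk gvca bjnhq wgl xeh ddjyj ewlua ejp ciqaw
Hunk 4: at line 4 remove [xeh,ddjyj,ewlua] add [ffu,ypc,wqc] -> 9 lines: zqk gvca bjnhq wgl ffu ypc wqc ejp ciqaw
Final line 6: ypc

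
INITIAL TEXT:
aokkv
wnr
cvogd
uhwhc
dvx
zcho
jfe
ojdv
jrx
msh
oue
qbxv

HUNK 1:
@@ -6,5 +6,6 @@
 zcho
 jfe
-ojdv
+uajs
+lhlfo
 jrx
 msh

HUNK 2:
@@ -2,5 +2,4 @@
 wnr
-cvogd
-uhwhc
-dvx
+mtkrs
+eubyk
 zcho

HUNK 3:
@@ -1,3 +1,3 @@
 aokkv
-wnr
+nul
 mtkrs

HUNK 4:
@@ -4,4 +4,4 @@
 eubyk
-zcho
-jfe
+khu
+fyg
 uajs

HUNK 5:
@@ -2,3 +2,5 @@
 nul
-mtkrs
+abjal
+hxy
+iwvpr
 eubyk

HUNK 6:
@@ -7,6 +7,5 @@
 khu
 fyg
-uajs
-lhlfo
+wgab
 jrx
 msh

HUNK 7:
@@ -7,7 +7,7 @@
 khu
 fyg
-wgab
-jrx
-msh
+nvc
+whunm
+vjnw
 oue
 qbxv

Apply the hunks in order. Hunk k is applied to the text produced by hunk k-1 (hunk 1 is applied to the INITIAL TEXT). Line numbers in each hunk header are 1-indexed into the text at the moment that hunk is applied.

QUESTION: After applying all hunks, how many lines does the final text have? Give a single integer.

Answer: 13

Derivation:
Hunk 1: at line 6 remove [ojdv] add [uajs,lhlfo] -> 13 lines: aokkv wnr cvogd uhwhc dvx zcho jfe uajs lhlfo jrx msh oue qbxv
Hunk 2: at line 2 remove [cvogd,uhwhc,dvx] add [mtkrs,eubyk] -> 12 lines: aokkv wnr mtkrs eubyk zcho jfe uajs lhlfo jrx msh oue qbxv
Hunk 3: at line 1 remove [wnr] add [nul] -> 12 lines: aokkv nul mtkrs eubyk zcho jfe uajs lhlfo jrx msh oue qbxv
Hunk 4: at line 4 remove [zcho,jfe] add [khu,fyg] -> 12 lines: aokkv nul mtkrs eubyk khu fyg uajs lhlfo jrx msh oue qbxv
Hunk 5: at line 2 remove [mtkrs] add [abjal,hxy,iwvpr] -> 14 lines: aokkv nul abjal hxy iwvpr eubyk khu fyg uajs lhlfo jrx msh oue qbxv
Hunk 6: at line 7 remove [uajs,lhlfo] add [wgab] -> 13 lines: aokkv nul abjal hxy iwvpr eubyk khu fyg wgab jrx msh oue qbxv
Hunk 7: at line 7 remove [wgab,jrx,msh] add [nvc,whunm,vjnw] -> 13 lines: aokkv nul abjal hxy iwvpr eubyk khu fyg nvc whunm vjnw oue qbxv
Final line count: 13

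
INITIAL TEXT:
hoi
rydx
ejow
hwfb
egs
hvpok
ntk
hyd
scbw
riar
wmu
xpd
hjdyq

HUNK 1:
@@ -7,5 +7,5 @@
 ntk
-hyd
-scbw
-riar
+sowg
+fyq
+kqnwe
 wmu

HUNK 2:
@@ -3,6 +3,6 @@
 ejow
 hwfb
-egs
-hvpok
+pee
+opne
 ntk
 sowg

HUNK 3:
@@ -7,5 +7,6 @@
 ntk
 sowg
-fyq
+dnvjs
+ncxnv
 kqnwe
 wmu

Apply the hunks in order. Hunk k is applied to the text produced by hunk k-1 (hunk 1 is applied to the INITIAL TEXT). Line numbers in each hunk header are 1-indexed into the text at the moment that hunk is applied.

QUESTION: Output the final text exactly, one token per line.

Hunk 1: at line 7 remove [hyd,scbw,riar] add [sowg,fyq,kqnwe] -> 13 lines: hoi rydx ejow hwfb egs hvpok ntk sowg fyq kqnwe wmu xpd hjdyq
Hunk 2: at line 3 remove [egs,hvpok] add [pee,opne] -> 13 lines: hoi rydx ejow hwfb pee opne ntk sowg fyq kqnwe wmu xpd hjdyq
Hunk 3: at line 7 remove [fyq] add [dnvjs,ncxnv] -> 14 lines: hoi rydx ejow hwfb pee opne ntk sowg dnvjs ncxnv kqnwe wmu xpd hjdyq

Answer: hoi
rydx
ejow
hwfb
pee
opne
ntk
sowg
dnvjs
ncxnv
kqnwe
wmu
xpd
hjdyq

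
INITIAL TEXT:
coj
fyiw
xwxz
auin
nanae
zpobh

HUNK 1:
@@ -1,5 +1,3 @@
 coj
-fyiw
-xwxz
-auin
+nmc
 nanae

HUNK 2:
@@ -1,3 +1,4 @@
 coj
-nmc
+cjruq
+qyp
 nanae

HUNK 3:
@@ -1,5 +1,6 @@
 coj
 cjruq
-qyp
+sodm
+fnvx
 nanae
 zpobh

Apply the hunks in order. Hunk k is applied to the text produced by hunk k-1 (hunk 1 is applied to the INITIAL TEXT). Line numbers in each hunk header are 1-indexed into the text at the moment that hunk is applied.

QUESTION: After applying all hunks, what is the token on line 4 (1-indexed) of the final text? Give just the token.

Hunk 1: at line 1 remove [fyiw,xwxz,auin] add [nmc] -> 4 lines: coj nmc nanae zpobh
Hunk 2: at line 1 remove [nmc] add [cjruq,qyp] -> 5 lines: coj cjruq qyp nanae zpobh
Hunk 3: at line 1 remove [qyp] add [sodm,fnvx] -> 6 lines: coj cjruq sodm fnvx nanae zpobh
Final line 4: fnvx

Answer: fnvx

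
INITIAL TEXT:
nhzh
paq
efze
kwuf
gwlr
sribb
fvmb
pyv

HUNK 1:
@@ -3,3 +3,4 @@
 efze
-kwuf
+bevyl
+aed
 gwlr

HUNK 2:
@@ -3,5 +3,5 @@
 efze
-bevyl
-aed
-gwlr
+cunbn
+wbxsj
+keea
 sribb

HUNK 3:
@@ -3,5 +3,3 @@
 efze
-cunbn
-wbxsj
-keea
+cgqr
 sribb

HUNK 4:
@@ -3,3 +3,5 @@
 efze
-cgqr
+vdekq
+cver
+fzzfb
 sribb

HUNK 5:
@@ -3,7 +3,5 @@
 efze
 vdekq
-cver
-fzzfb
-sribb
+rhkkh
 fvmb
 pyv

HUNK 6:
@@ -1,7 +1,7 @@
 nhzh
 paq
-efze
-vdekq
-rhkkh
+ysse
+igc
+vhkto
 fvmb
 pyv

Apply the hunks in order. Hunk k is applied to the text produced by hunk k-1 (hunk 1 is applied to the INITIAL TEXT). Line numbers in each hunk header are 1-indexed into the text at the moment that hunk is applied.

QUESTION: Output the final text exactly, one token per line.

Hunk 1: at line 3 remove [kwuf] add [bevyl,aed] -> 9 lines: nhzh paq efze bevyl aed gwlr sribb fvmb pyv
Hunk 2: at line 3 remove [bevyl,aed,gwlr] add [cunbn,wbxsj,keea] -> 9 lines: nhzh paq efze cunbn wbxsj keea sribb fvmb pyv
Hunk 3: at line 3 remove [cunbn,wbxsj,keea] add [cgqr] -> 7 lines: nhzh paq efze cgqr sribb fvmb pyv
Hunk 4: at line 3 remove [cgqr] add [vdekq,cver,fzzfb] -> 9 lines: nhzh paq efze vdekq cver fzzfb sribb fvmb pyv
Hunk 5: at line 3 remove [cver,fzzfb,sribb] add [rhkkh] -> 7 lines: nhzh paq efze vdekq rhkkh fvmb pyv
Hunk 6: at line 1 remove [efze,vdekq,rhkkh] add [ysse,igc,vhkto] -> 7 lines: nhzh paq ysse igc vhkto fvmb pyv

Answer: nhzh
paq
ysse
igc
vhkto
fvmb
pyv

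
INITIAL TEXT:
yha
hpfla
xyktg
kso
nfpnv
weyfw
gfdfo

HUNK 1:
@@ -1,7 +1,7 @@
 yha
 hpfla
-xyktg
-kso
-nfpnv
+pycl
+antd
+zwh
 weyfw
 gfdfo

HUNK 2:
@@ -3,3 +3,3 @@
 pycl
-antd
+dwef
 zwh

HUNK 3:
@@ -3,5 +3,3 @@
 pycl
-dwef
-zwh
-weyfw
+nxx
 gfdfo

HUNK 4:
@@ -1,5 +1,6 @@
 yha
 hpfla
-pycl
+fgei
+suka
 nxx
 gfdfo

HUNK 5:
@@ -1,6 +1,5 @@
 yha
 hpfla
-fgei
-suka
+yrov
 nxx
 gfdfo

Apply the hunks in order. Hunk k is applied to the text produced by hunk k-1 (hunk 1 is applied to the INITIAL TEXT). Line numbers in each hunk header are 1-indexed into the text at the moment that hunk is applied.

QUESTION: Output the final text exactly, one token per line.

Hunk 1: at line 1 remove [xyktg,kso,nfpnv] add [pycl,antd,zwh] -> 7 lines: yha hpfla pycl antd zwh weyfw gfdfo
Hunk 2: at line 3 remove [antd] add [dwef] -> 7 lines: yha hpfla pycl dwef zwh weyfw gfdfo
Hunk 3: at line 3 remove [dwef,zwh,weyfw] add [nxx] -> 5 lines: yha hpfla pycl nxx gfdfo
Hunk 4: at line 1 remove [pycl] add [fgei,suka] -> 6 lines: yha hpfla fgei suka nxx gfdfo
Hunk 5: at line 1 remove [fgei,suka] add [yrov] -> 5 lines: yha hpfla yrov nxx gfdfo

Answer: yha
hpfla
yrov
nxx
gfdfo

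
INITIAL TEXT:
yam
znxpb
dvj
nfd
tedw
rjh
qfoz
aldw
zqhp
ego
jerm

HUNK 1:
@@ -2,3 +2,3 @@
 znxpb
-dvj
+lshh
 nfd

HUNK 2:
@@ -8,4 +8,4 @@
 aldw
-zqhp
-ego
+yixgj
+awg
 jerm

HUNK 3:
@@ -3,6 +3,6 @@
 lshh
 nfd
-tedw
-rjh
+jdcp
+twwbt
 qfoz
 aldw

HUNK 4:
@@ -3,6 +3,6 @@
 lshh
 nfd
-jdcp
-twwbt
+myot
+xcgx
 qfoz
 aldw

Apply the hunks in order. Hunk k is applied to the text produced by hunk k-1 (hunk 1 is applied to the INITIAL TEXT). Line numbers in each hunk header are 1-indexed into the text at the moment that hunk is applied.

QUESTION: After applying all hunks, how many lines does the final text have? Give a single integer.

Hunk 1: at line 2 remove [dvj] add [lshh] -> 11 lines: yam znxpb lshh nfd tedw rjh qfoz aldw zqhp ego jerm
Hunk 2: at line 8 remove [zqhp,ego] add [yixgj,awg] -> 11 lines: yam znxpb lshh nfd tedw rjh qfoz aldw yixgj awg jerm
Hunk 3: at line 3 remove [tedw,rjh] add [jdcp,twwbt] -> 11 lines: yam znxpb lshh nfd jdcp twwbt qfoz aldw yixgj awg jerm
Hunk 4: at line 3 remove [jdcp,twwbt] add [myot,xcgx] -> 11 lines: yam znxpb lshh nfd myot xcgx qfoz aldw yixgj awg jerm
Final line count: 11

Answer: 11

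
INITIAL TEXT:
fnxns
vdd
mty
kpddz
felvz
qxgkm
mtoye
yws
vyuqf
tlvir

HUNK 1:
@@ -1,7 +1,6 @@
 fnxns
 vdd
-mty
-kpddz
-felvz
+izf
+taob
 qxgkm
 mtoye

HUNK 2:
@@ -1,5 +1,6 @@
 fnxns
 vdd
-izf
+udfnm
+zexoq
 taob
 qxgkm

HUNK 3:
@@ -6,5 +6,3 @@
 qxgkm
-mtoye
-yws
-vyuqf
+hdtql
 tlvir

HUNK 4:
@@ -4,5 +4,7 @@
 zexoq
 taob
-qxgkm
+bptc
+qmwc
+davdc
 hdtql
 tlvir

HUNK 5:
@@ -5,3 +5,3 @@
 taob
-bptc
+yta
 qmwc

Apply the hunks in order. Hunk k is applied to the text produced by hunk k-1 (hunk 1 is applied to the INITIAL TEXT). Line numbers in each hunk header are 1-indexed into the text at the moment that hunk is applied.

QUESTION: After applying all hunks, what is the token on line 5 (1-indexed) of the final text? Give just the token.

Hunk 1: at line 1 remove [mty,kpddz,felvz] add [izf,taob] -> 9 lines: fnxns vdd izf taob qxgkm mtoye yws vyuqf tlvir
Hunk 2: at line 1 remove [izf] add [udfnm,zexoq] -> 10 lines: fnxns vdd udfnm zexoq taob qxgkm mtoye yws vyuqf tlvir
Hunk 3: at line 6 remove [mtoye,yws,vyuqf] add [hdtql] -> 8 lines: fnxns vdd udfnm zexoq taob qxgkm hdtql tlvir
Hunk 4: at line 4 remove [qxgkm] add [bptc,qmwc,davdc] -> 10 lines: fnxns vdd udfnm zexoq taob bptc qmwc davdc hdtql tlvir
Hunk 5: at line 5 remove [bptc] add [yta] -> 10 lines: fnxns vdd udfnm zexoq taob yta qmwc davdc hdtql tlvir
Final line 5: taob

Answer: taob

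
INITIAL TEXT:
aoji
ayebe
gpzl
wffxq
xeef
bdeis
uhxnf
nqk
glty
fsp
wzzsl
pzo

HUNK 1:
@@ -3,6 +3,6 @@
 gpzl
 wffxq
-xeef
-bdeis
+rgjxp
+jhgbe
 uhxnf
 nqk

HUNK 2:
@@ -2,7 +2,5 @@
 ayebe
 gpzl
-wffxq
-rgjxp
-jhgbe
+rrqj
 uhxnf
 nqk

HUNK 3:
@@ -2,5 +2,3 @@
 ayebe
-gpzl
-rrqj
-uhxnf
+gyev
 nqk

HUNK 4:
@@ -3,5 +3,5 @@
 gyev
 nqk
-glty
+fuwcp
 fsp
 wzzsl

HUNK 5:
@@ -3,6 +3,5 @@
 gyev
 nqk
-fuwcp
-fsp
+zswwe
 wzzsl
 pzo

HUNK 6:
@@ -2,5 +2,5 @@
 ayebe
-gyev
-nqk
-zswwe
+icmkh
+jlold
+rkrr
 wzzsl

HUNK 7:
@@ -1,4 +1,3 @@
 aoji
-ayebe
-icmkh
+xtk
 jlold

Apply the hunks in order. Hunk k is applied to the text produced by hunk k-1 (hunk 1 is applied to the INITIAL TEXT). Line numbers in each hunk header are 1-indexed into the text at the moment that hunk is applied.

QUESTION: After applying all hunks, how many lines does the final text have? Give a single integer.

Answer: 6

Derivation:
Hunk 1: at line 3 remove [xeef,bdeis] add [rgjxp,jhgbe] -> 12 lines: aoji ayebe gpzl wffxq rgjxp jhgbe uhxnf nqk glty fsp wzzsl pzo
Hunk 2: at line 2 remove [wffxq,rgjxp,jhgbe] add [rrqj] -> 10 lines: aoji ayebe gpzl rrqj uhxnf nqk glty fsp wzzsl pzo
Hunk 3: at line 2 remove [gpzl,rrqj,uhxnf] add [gyev] -> 8 lines: aoji ayebe gyev nqk glty fsp wzzsl pzo
Hunk 4: at line 3 remove [glty] add [fuwcp] -> 8 lines: aoji ayebe gyev nqk fuwcp fsp wzzsl pzo
Hunk 5: at line 3 remove [fuwcp,fsp] add [zswwe] -> 7 lines: aoji ayebe gyev nqk zswwe wzzsl pzo
Hunk 6: at line 2 remove [gyev,nqk,zswwe] add [icmkh,jlold,rkrr] -> 7 lines: aoji ayebe icmkh jlold rkrr wzzsl pzo
Hunk 7: at line 1 remove [ayebe,icmkh] add [xtk] -> 6 lines: aoji xtk jlold rkrr wzzsl pzo
Final line count: 6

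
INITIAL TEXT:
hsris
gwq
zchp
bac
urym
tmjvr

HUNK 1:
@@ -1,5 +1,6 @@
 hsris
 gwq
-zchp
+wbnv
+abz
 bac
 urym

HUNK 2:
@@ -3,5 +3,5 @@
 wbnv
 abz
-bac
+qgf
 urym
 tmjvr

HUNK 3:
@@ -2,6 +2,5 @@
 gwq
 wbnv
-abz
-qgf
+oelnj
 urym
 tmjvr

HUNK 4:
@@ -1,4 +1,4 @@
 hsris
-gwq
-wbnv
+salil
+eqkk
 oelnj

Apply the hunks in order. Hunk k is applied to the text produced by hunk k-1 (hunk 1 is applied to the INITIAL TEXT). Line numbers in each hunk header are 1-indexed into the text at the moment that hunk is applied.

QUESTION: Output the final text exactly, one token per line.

Answer: hsris
salil
eqkk
oelnj
urym
tmjvr

Derivation:
Hunk 1: at line 1 remove [zchp] add [wbnv,abz] -> 7 lines: hsris gwq wbnv abz bac urym tmjvr
Hunk 2: at line 3 remove [bac] add [qgf] -> 7 lines: hsris gwq wbnv abz qgf urym tmjvr
Hunk 3: at line 2 remove [abz,qgf] add [oelnj] -> 6 lines: hsris gwq wbnv oelnj urym tmjvr
Hunk 4: at line 1 remove [gwq,wbnv] add [salil,eqkk] -> 6 lines: hsris salil eqkk oelnj urym tmjvr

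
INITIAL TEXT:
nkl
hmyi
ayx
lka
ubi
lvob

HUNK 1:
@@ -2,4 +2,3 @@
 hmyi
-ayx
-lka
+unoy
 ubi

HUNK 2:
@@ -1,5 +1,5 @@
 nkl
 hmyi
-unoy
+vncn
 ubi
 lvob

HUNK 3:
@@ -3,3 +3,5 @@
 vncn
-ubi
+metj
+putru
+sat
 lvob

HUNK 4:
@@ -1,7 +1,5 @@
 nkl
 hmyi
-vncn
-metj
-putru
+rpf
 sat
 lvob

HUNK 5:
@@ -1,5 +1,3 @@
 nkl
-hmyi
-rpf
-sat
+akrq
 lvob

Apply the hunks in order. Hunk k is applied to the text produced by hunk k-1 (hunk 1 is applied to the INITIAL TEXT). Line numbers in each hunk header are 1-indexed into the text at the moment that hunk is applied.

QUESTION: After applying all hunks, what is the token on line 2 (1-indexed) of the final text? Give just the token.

Answer: akrq

Derivation:
Hunk 1: at line 2 remove [ayx,lka] add [unoy] -> 5 lines: nkl hmyi unoy ubi lvob
Hunk 2: at line 1 remove [unoy] add [vncn] -> 5 lines: nkl hmyi vncn ubi lvob
Hunk 3: at line 3 remove [ubi] add [metj,putru,sat] -> 7 lines: nkl hmyi vncn metj putru sat lvob
Hunk 4: at line 1 remove [vncn,metj,putru] add [rpf] -> 5 lines: nkl hmyi rpf sat lvob
Hunk 5: at line 1 remove [hmyi,rpf,sat] add [akrq] -> 3 lines: nkl akrq lvob
Final line 2: akrq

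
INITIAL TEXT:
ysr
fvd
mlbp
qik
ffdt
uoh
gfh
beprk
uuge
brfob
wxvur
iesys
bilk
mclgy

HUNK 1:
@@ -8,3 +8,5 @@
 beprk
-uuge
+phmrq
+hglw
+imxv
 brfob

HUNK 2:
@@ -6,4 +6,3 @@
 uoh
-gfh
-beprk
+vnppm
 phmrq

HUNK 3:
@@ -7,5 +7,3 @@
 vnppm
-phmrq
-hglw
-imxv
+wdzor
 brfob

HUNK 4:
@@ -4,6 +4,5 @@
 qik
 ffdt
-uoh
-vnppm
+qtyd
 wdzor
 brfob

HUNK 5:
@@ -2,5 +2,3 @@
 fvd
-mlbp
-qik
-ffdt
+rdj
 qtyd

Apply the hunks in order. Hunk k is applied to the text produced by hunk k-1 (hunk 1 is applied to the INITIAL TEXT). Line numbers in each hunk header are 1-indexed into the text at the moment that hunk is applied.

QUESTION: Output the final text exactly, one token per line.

Hunk 1: at line 8 remove [uuge] add [phmrq,hglw,imxv] -> 16 lines: ysr fvd mlbp qik ffdt uoh gfh beprk phmrq hglw imxv brfob wxvur iesys bilk mclgy
Hunk 2: at line 6 remove [gfh,beprk] add [vnppm] -> 15 lines: ysr fvd mlbp qik ffdt uoh vnppm phmrq hglw imxv brfob wxvur iesys bilk mclgy
Hunk 3: at line 7 remove [phmrq,hglw,imxv] add [wdzor] -> 13 lines: ysr fvd mlbp qik ffdt uoh vnppm wdzor brfob wxvur iesys bilk mclgy
Hunk 4: at line 4 remove [uoh,vnppm] add [qtyd] -> 12 lines: ysr fvd mlbp qik ffdt qtyd wdzor brfob wxvur iesys bilk mclgy
Hunk 5: at line 2 remove [mlbp,qik,ffdt] add [rdj] -> 10 lines: ysr fvd rdj qtyd wdzor brfob wxvur iesys bilk mclgy

Answer: ysr
fvd
rdj
qtyd
wdzor
brfob
wxvur
iesys
bilk
mclgy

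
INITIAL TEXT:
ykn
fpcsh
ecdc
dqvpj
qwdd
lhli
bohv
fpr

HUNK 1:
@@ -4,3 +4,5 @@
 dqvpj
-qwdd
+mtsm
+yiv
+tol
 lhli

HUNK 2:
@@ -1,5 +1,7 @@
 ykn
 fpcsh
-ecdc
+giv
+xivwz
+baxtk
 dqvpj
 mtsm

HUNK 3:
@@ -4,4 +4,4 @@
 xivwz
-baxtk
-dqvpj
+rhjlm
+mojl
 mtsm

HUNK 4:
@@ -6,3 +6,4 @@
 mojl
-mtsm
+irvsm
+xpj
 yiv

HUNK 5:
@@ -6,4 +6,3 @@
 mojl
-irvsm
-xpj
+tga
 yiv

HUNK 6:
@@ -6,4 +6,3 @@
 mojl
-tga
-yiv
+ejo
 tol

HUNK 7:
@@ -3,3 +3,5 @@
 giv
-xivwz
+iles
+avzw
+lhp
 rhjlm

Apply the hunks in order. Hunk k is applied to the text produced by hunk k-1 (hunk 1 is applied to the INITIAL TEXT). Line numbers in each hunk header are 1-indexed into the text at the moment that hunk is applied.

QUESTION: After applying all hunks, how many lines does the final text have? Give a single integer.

Hunk 1: at line 4 remove [qwdd] add [mtsm,yiv,tol] -> 10 lines: ykn fpcsh ecdc dqvpj mtsm yiv tol lhli bohv fpr
Hunk 2: at line 1 remove [ecdc] add [giv,xivwz,baxtk] -> 12 lines: ykn fpcsh giv xivwz baxtk dqvpj mtsm yiv tol lhli bohv fpr
Hunk 3: at line 4 remove [baxtk,dqvpj] add [rhjlm,mojl] -> 12 lines: ykn fpcsh giv xivwz rhjlm mojl mtsm yiv tol lhli bohv fpr
Hunk 4: at line 6 remove [mtsm] add [irvsm,xpj] -> 13 lines: ykn fpcsh giv xivwz rhjlm mojl irvsm xpj yiv tol lhli bohv fpr
Hunk 5: at line 6 remove [irvsm,xpj] add [tga] -> 12 lines: ykn fpcsh giv xivwz rhjlm mojl tga yiv tol lhli bohv fpr
Hunk 6: at line 6 remove [tga,yiv] add [ejo] -> 11 lines: ykn fpcsh giv xivwz rhjlm mojl ejo tol lhli bohv fpr
Hunk 7: at line 3 remove [xivwz] add [iles,avzw,lhp] -> 13 lines: ykn fpcsh giv iles avzw lhp rhjlm mojl ejo tol lhli bohv fpr
Final line count: 13

Answer: 13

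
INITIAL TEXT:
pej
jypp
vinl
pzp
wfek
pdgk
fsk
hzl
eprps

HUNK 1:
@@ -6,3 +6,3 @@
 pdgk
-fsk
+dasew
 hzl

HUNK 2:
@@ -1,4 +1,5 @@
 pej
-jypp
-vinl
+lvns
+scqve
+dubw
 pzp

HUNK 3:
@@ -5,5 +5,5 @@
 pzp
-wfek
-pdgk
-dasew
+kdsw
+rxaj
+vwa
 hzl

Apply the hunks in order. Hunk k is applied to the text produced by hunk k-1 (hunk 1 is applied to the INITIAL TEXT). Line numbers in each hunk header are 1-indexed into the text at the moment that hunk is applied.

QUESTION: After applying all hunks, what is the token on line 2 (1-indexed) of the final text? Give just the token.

Answer: lvns

Derivation:
Hunk 1: at line 6 remove [fsk] add [dasew] -> 9 lines: pej jypp vinl pzp wfek pdgk dasew hzl eprps
Hunk 2: at line 1 remove [jypp,vinl] add [lvns,scqve,dubw] -> 10 lines: pej lvns scqve dubw pzp wfek pdgk dasew hzl eprps
Hunk 3: at line 5 remove [wfek,pdgk,dasew] add [kdsw,rxaj,vwa] -> 10 lines: pej lvns scqve dubw pzp kdsw rxaj vwa hzl eprps
Final line 2: lvns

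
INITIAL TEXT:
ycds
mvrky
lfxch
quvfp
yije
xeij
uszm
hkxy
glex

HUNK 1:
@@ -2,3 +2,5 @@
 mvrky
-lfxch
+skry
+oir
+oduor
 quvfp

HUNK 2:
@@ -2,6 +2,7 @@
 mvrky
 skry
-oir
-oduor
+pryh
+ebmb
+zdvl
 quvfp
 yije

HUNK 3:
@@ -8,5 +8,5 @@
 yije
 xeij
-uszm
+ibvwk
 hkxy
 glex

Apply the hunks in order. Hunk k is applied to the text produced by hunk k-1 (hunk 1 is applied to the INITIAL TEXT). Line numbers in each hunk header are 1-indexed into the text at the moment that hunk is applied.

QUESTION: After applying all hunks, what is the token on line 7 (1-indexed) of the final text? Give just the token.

Hunk 1: at line 2 remove [lfxch] add [skry,oir,oduor] -> 11 lines: ycds mvrky skry oir oduor quvfp yije xeij uszm hkxy glex
Hunk 2: at line 2 remove [oir,oduor] add [pryh,ebmb,zdvl] -> 12 lines: ycds mvrky skry pryh ebmb zdvl quvfp yije xeij uszm hkxy glex
Hunk 3: at line 8 remove [uszm] add [ibvwk] -> 12 lines: ycds mvrky skry pryh ebmb zdvl quvfp yije xeij ibvwk hkxy glex
Final line 7: quvfp

Answer: quvfp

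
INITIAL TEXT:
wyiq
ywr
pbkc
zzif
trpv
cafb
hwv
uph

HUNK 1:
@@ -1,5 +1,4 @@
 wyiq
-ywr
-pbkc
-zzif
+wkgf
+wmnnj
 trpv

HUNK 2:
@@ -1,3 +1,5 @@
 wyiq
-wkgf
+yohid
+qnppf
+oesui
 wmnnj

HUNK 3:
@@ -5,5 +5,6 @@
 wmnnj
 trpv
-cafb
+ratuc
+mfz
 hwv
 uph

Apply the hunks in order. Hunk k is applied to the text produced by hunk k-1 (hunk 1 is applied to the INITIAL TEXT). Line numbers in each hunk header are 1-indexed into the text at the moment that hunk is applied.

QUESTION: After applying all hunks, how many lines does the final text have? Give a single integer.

Hunk 1: at line 1 remove [ywr,pbkc,zzif] add [wkgf,wmnnj] -> 7 lines: wyiq wkgf wmnnj trpv cafb hwv uph
Hunk 2: at line 1 remove [wkgf] add [yohid,qnppf,oesui] -> 9 lines: wyiq yohid qnppf oesui wmnnj trpv cafb hwv uph
Hunk 3: at line 5 remove [cafb] add [ratuc,mfz] -> 10 lines: wyiq yohid qnppf oesui wmnnj trpv ratuc mfz hwv uph
Final line count: 10

Answer: 10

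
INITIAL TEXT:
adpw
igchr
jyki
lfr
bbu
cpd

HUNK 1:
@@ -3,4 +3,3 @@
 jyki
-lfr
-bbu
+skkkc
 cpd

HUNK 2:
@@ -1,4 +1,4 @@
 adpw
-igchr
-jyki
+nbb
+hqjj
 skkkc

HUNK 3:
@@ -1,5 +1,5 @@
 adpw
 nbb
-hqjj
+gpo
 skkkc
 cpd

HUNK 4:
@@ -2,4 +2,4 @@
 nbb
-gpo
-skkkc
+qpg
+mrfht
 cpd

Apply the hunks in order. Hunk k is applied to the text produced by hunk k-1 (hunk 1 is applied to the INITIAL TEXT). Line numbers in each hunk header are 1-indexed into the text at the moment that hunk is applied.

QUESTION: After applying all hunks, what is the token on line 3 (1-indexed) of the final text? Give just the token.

Hunk 1: at line 3 remove [lfr,bbu] add [skkkc] -> 5 lines: adpw igchr jyki skkkc cpd
Hunk 2: at line 1 remove [igchr,jyki] add [nbb,hqjj] -> 5 lines: adpw nbb hqjj skkkc cpd
Hunk 3: at line 1 remove [hqjj] add [gpo] -> 5 lines: adpw nbb gpo skkkc cpd
Hunk 4: at line 2 remove [gpo,skkkc] add [qpg,mrfht] -> 5 lines: adpw nbb qpg mrfht cpd
Final line 3: qpg

Answer: qpg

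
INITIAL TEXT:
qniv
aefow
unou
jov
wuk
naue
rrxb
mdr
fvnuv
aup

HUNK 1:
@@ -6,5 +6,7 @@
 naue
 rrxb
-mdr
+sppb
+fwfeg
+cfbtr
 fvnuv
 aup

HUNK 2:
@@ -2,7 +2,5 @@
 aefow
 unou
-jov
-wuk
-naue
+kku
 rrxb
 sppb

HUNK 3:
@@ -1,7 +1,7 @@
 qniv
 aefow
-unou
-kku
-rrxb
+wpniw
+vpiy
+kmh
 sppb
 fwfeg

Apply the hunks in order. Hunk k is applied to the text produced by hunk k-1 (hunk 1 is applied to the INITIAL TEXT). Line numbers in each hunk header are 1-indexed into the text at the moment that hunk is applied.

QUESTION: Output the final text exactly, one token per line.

Answer: qniv
aefow
wpniw
vpiy
kmh
sppb
fwfeg
cfbtr
fvnuv
aup

Derivation:
Hunk 1: at line 6 remove [mdr] add [sppb,fwfeg,cfbtr] -> 12 lines: qniv aefow unou jov wuk naue rrxb sppb fwfeg cfbtr fvnuv aup
Hunk 2: at line 2 remove [jov,wuk,naue] add [kku] -> 10 lines: qniv aefow unou kku rrxb sppb fwfeg cfbtr fvnuv aup
Hunk 3: at line 1 remove [unou,kku,rrxb] add [wpniw,vpiy,kmh] -> 10 lines: qniv aefow wpniw vpiy kmh sppb fwfeg cfbtr fvnuv aup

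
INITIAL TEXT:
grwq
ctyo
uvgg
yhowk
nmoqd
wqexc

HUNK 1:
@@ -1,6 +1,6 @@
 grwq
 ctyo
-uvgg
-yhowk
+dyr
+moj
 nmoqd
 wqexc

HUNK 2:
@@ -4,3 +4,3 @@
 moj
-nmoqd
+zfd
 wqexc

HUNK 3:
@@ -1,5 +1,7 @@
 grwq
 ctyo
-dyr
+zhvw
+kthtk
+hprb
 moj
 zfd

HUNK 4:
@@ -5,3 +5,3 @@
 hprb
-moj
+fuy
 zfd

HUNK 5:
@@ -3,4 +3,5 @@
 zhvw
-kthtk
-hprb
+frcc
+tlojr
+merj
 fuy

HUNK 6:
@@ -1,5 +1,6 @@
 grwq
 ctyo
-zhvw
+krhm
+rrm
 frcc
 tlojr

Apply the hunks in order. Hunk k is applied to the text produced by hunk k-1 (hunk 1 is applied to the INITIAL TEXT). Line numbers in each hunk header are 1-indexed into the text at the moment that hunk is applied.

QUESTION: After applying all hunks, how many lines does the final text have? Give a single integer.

Answer: 10

Derivation:
Hunk 1: at line 1 remove [uvgg,yhowk] add [dyr,moj] -> 6 lines: grwq ctyo dyr moj nmoqd wqexc
Hunk 2: at line 4 remove [nmoqd] add [zfd] -> 6 lines: grwq ctyo dyr moj zfd wqexc
Hunk 3: at line 1 remove [dyr] add [zhvw,kthtk,hprb] -> 8 lines: grwq ctyo zhvw kthtk hprb moj zfd wqexc
Hunk 4: at line 5 remove [moj] add [fuy] -> 8 lines: grwq ctyo zhvw kthtk hprb fuy zfd wqexc
Hunk 5: at line 3 remove [kthtk,hprb] add [frcc,tlojr,merj] -> 9 lines: grwq ctyo zhvw frcc tlojr merj fuy zfd wqexc
Hunk 6: at line 1 remove [zhvw] add [krhm,rrm] -> 10 lines: grwq ctyo krhm rrm frcc tlojr merj fuy zfd wqexc
Final line count: 10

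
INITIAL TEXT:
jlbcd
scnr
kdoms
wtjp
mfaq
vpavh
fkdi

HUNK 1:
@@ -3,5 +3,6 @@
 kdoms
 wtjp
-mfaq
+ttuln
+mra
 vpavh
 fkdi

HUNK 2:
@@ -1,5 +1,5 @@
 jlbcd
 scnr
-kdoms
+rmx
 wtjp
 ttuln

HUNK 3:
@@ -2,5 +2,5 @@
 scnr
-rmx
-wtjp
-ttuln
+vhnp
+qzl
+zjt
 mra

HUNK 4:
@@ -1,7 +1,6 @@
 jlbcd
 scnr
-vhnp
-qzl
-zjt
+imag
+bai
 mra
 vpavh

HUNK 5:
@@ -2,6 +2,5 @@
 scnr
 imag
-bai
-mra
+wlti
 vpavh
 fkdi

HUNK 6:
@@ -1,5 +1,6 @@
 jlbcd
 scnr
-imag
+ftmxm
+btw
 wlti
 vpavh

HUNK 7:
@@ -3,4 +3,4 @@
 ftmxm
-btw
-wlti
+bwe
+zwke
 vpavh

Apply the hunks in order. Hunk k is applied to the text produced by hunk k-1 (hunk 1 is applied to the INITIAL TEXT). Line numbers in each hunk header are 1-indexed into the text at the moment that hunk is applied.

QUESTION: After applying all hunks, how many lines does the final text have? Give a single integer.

Hunk 1: at line 3 remove [mfaq] add [ttuln,mra] -> 8 lines: jlbcd scnr kdoms wtjp ttuln mra vpavh fkdi
Hunk 2: at line 1 remove [kdoms] add [rmx] -> 8 lines: jlbcd scnr rmx wtjp ttuln mra vpavh fkdi
Hunk 3: at line 2 remove [rmx,wtjp,ttuln] add [vhnp,qzl,zjt] -> 8 lines: jlbcd scnr vhnp qzl zjt mra vpavh fkdi
Hunk 4: at line 1 remove [vhnp,qzl,zjt] add [imag,bai] -> 7 lines: jlbcd scnr imag bai mra vpavh fkdi
Hunk 5: at line 2 remove [bai,mra] add [wlti] -> 6 lines: jlbcd scnr imag wlti vpavh fkdi
Hunk 6: at line 1 remove [imag] add [ftmxm,btw] -> 7 lines: jlbcd scnr ftmxm btw wlti vpavh fkdi
Hunk 7: at line 3 remove [btw,wlti] add [bwe,zwke] -> 7 lines: jlbcd scnr ftmxm bwe zwke vpavh fkdi
Final line count: 7

Answer: 7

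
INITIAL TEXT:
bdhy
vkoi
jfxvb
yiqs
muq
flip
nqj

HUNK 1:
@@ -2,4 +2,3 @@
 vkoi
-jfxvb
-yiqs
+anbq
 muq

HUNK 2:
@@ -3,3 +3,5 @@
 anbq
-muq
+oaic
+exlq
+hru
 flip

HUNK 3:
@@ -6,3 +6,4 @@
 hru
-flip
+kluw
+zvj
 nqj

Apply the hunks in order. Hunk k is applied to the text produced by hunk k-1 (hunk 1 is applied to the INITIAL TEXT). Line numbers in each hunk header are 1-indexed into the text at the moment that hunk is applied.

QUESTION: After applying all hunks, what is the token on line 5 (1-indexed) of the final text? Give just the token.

Hunk 1: at line 2 remove [jfxvb,yiqs] add [anbq] -> 6 lines: bdhy vkoi anbq muq flip nqj
Hunk 2: at line 3 remove [muq] add [oaic,exlq,hru] -> 8 lines: bdhy vkoi anbq oaic exlq hru flip nqj
Hunk 3: at line 6 remove [flip] add [kluw,zvj] -> 9 lines: bdhy vkoi anbq oaic exlq hru kluw zvj nqj
Final line 5: exlq

Answer: exlq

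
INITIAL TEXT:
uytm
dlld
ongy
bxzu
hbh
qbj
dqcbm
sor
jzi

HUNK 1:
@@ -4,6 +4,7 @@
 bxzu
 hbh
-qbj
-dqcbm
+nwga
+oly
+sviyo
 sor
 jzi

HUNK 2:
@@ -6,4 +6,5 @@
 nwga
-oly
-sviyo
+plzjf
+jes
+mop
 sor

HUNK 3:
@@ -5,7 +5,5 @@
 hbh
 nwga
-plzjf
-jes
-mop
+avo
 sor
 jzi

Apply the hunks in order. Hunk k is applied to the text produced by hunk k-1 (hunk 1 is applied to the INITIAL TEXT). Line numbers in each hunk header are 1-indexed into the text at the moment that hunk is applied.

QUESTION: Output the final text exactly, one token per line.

Hunk 1: at line 4 remove [qbj,dqcbm] add [nwga,oly,sviyo] -> 10 lines: uytm dlld ongy bxzu hbh nwga oly sviyo sor jzi
Hunk 2: at line 6 remove [oly,sviyo] add [plzjf,jes,mop] -> 11 lines: uytm dlld ongy bxzu hbh nwga plzjf jes mop sor jzi
Hunk 3: at line 5 remove [plzjf,jes,mop] add [avo] -> 9 lines: uytm dlld ongy bxzu hbh nwga avo sor jzi

Answer: uytm
dlld
ongy
bxzu
hbh
nwga
avo
sor
jzi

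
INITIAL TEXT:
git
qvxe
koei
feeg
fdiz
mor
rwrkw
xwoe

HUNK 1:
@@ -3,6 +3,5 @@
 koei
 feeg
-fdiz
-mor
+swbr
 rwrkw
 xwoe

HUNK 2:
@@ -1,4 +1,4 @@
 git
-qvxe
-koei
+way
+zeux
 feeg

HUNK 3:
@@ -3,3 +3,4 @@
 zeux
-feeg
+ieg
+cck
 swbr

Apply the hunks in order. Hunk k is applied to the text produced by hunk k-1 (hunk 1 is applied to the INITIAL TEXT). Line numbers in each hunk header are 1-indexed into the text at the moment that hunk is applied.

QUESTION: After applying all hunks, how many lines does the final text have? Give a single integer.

Hunk 1: at line 3 remove [fdiz,mor] add [swbr] -> 7 lines: git qvxe koei feeg swbr rwrkw xwoe
Hunk 2: at line 1 remove [qvxe,koei] add [way,zeux] -> 7 lines: git way zeux feeg swbr rwrkw xwoe
Hunk 3: at line 3 remove [feeg] add [ieg,cck] -> 8 lines: git way zeux ieg cck swbr rwrkw xwoe
Final line count: 8

Answer: 8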